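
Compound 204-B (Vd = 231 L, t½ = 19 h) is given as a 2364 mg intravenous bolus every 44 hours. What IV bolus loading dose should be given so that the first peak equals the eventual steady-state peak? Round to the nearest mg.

2958 mg

f = (1/2)^(44/19) ≈ 0.200853; accumulation ratio R = 1/(1−f) ≈ 1.25133.
Loading dose to hit Cmax,ss on first dose: D_load = D_maint·R ≈ 2364 × 1.25133 ≈ 2958.14 mg.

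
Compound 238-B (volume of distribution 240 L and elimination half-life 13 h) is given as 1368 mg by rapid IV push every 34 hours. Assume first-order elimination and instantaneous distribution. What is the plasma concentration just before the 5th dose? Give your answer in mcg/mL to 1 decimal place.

1.1 mcg/mL

f = (1/2)^(τ/t½) = (1/2)^(34/13) ≈ 0.1632.
C₀ = D/Vd = 1368/240 ≈ 5.700 mcg/mL.
Before the 5th dose, 4 doses have been given. Superposition: Cmin = C₀·(f + f² + … + f^4).
≈ 5.700 × (0.1632 + 0.0266 + 0.0043 + 0.0007) ≈ 5.700 × 0.1948 ≈ 1.110 mcg/mL.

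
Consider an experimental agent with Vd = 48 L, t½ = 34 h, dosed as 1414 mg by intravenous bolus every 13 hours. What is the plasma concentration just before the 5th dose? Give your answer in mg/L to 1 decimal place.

63.4 mg/L

f = (1/2)^(τ/t½) = (1/2)^(13/34) ≈ 0.7672.
C₀ = D/Vd = 1414/48 ≈ 29.458 mg/L.
Before the 5th dose, 4 doses have been given. Superposition: Cmin = C₀·(f + f² + … + f^4).
≈ 29.458 × (0.7672 + 0.5886 + 0.4516 + 0.3464) ≈ 29.458 × 2.1538 ≈ 63.447 mg/L.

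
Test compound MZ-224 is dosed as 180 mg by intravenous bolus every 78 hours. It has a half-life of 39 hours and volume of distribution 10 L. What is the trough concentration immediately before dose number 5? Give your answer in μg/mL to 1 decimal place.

f = (1/2)^(τ/t½) = (1/2)^(78/39) ≈ 0.2500.
C₀ = D/Vd = 180/10 ≈ 18.000 μg/mL.
Before the 5th dose, 4 doses have been given. Superposition: Cmin = C₀·(f + f² + … + f^4).
≈ 18.000 × (0.2500 + 0.0625 + 0.0156 + 0.0039) ≈ 18.000 × 0.3320 ≈ 5.976 μg/mL.

6.0 μg/mL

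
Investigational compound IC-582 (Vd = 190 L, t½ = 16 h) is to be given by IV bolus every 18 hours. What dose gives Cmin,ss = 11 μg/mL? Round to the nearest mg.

2468 mg

τ/t½ = 18/16 ≈ 1.125, so f = (1/2)^(18/16) ≈ 0.458502.
Cmin,ss = (D/Vd)·f/(1−f), so D = Cmin,ss·Vd·(1−f)/f.
D = 11 × 190 × (1−f)/f ≈ 11 × 190 × 1.18102 ≈ 2468.33 mg.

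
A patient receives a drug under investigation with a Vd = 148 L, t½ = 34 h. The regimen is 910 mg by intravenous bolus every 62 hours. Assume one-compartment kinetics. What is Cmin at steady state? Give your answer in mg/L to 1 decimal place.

2.4 mg/L

k = ln2/t½ = ln2/34 ≈ 0.020387 h⁻¹; fraction remaining f = e^(−kτ) = e^(−0.020387×62) ≈ 0.2825.
Single-dose peak C₀ = D/Vd = 910/148 ≈ 6.149 mg/L.
Steady-state trough Cmin,ss = C₀·f/(1−f) ≈ 6.149 × 0.2825/0.7175 ≈ 2.421 mg/L.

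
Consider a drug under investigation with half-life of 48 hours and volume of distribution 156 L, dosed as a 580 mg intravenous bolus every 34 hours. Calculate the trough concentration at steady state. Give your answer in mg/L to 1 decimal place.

5.9 mg/L

τ/t½ = 34/48 ≈ 0.70833, so fraction remaining f = (1/2)^(34/48) ≈ 0.6120.
Single-dose peak C₀ = D/Vd = 580/156 ≈ 3.718 mg/L.
Steady-state trough Cmin,ss = C₀·f/(1−f) ≈ 3.718 × 0.6120/0.3880 ≈ 5.864 mg/L.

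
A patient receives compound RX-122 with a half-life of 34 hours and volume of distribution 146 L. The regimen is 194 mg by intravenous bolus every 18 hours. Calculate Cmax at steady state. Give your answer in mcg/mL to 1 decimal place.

4.3 mcg/mL

k = ln2/t½ = ln2/34 ≈ 0.020387 h⁻¹; fraction remaining f = e^(−kτ) = e^(−0.020387×18) ≈ 0.6928.
Accumulation ratio R = 1/(1 − f) ≈ 1/0.3072 ≈ 3.2552.
Single-dose peak C₀ = D/Vd = 194/146 ≈ 1.329 mcg/mL.
Cmax,ss = C₀/(1 − f) ≈ 1.329/0.3072 ≈ 4.326 mcg/mL.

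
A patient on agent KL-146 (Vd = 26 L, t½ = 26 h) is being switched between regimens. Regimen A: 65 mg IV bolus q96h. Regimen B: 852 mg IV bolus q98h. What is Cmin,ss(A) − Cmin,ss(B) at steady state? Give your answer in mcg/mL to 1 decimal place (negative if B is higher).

Regimen A: f = (1/2)^(96/26) ≈ 0.0774; Cmin,ss = (65/26)·f/(1−f) ≈ 0.210 mcg/mL.
Regimen B: f = (1/2)^(98/26) ≈ 0.0733; Cmin,ss = (852/26)·f/(1−f) ≈ 2.592 mcg/mL.
Difference ≈ 0.210 − 2.592 ≈ -2.382 mcg/mL.

-2.4 mcg/mL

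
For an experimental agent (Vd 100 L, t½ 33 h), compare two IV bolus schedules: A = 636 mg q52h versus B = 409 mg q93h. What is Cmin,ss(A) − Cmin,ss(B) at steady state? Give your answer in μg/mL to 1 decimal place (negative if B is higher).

2.5 μg/mL

Regimen A: f = (1/2)^(52/33) ≈ 0.3355; Cmin,ss = (636/100)·f/(1−f) ≈ 3.211 μg/mL.
Regimen B: f = (1/2)^(93/33) ≈ 0.1418; Cmin,ss = (409/100)·f/(1−f) ≈ 0.676 μg/mL.
Difference ≈ 3.211 − 0.676 ≈ 2.535 μg/mL.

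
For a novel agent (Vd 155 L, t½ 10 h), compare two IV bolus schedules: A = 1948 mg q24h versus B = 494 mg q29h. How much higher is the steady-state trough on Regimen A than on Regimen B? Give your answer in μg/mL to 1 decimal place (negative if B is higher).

Regimen A: f = (1/2)^(24/10) ≈ 0.1895; Cmin,ss = (1948/155)·f/(1−f) ≈ 2.938 μg/mL.
Regimen B: f = (1/2)^(29/10) ≈ 0.1340; Cmin,ss = (494/155)·f/(1−f) ≈ 0.493 μg/mL.
Difference ≈ 2.938 − 0.493 ≈ 2.445 μg/mL.

2.4 μg/mL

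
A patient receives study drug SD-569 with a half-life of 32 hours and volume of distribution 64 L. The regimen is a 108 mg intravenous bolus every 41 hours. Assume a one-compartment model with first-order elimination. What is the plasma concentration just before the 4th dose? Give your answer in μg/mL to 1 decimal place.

f = (1/2)^(τ/t½) = (1/2)^(41/32) ≈ 0.4114.
C₀ = D/Vd = 108/64 ≈ 1.688 μg/mL.
Before the 4th dose, 3 doses have been given. Superposition: Cmin = C₀·(f + f² + … + f^3).
≈ 1.688 × (0.4114 + 0.1692 + 0.0696) ≈ 1.688 × 0.6502 ≈ 1.098 μg/mL.

1.1 μg/mL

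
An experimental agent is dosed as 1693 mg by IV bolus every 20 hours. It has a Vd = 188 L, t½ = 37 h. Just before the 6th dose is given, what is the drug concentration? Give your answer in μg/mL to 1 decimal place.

16.8 μg/mL

f = (1/2)^(τ/t½) = (1/2)^(20/37) ≈ 0.6875.
C₀ = D/Vd = 1693/188 ≈ 9.005 μg/mL.
Before the 6th dose, 5 doses have been given. Superposition: Cmin = C₀·(f + f² + … + f^5).
≈ 9.005 × (0.6875 + 0.4727 + 0.3250 + 0.2234 + 0.1536) ≈ 9.005 × 1.8622 ≈ 16.769 μg/mL.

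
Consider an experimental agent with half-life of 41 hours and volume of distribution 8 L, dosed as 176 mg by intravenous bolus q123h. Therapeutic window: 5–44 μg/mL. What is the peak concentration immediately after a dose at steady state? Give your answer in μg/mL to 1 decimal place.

25.1 μg/mL

The dosing interval is 3 half-lives, so f = 2^(−3) = 0.125.
At steady state, R = 1/(1 − 0.125) = 8/7.
Single-dose peak C₀ = D/Vd = 176/8 = 22 μg/mL.
Steady-state peak Cmax,ss = C₀·R = 22 × 8/7 ≈ 25.143 μg/mL.
Peak 25.1 μg/mL vs MTC 44 μg/mL: below toxic threshold.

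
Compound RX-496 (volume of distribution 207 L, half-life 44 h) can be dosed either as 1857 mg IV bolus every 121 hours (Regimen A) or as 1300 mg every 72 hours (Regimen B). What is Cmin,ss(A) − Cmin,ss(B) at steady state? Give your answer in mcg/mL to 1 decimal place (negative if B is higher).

Regimen A: f = (1/2)^(121/44) ≈ 0.1487; Cmin,ss = (1857/207)·f/(1−f) ≈ 1.567 mcg/mL.
Regimen B: f = (1/2)^(72/44) ≈ 0.3217; Cmin,ss = (1300/207)·f/(1−f) ≈ 2.979 mcg/mL.
Difference ≈ 1.567 − 2.979 ≈ -1.412 mcg/mL.

-1.4 mcg/mL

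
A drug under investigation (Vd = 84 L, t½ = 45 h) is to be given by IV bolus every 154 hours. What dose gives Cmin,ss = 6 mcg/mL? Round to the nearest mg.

4899 mg

τ/t½ = 154/45 ≈ 3.4222, so f = (1/2)^(154/45) ≈ 0.093284.
Cmin,ss = (D/Vd)·f/(1−f), so D = Cmin,ss·Vd·(1−f)/f.
D = 6 × 84 × (1−f)/f ≈ 6 × 84 × 9.71995 ≈ 4898.85 mg.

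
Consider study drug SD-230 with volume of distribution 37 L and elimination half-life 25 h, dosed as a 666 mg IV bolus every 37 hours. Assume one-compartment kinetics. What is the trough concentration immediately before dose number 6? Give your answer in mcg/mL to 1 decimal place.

10.0 mcg/mL

f = (1/2)^(τ/t½) = (1/2)^(37/25) ≈ 0.3585.
C₀ = D/Vd = 666/37 ≈ 18.000 mcg/mL.
Before the 6th dose, 5 doses have been given. Superposition: Cmin = C₀·(f + f² + … + f^5).
≈ 18.000 × (0.3585 + 0.1285 + 0.0461 + 0.0165 + 0.0059) ≈ 18.000 × 0.5555 ≈ 9.999 mcg/mL.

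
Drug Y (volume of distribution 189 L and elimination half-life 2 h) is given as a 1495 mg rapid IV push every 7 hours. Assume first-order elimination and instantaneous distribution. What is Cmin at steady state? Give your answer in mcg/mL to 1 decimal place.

0.8 mcg/mL

τ/t½ = 7/2 ≈ 3.5, so fraction remaining f = (1/2)^(7/2) ≈ 0.0884.
At steady state, accumulation factor R = 1/(1 − e^(−kτ)) ≈ 1.0970.
Each bolus raises the concentration by D/Vd = 1495/189 ≈ 7.910 mcg/mL.
Cmax,ss = C₀/(1 − f) ≈ 7.910/0.9116 ≈ 8.677 mcg/mL.
One interval later, Cmin,ss = Cmax,ss·e^(−kτ) ≈ 8.677 × 0.0884 ≈ 0.767 mcg/mL.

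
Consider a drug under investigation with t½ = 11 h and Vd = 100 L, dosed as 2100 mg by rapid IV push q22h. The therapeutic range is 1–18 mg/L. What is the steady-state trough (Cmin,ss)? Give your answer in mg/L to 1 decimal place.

The dosing interval is 2 half-lives, so f = 2^(−2) = 0.25.
At steady state, R = 1/(1 − 0.25) = 4/3.
Single-dose peak C₀ = D/Vd = 2100/100 = 21 mg/L.
Steady-state peak Cmax,ss = C₀·R = 21 × 4/3 ≈ 28.000 mg/L.
Steady-state trough Cmin,ss = Cmax,ss·f ≈ 28.000 × 0.25 ≈ 7.000 mg/L.
Trough 7.0 mg/L vs MEC 1 mg/L: adequate.

7.0 mg/L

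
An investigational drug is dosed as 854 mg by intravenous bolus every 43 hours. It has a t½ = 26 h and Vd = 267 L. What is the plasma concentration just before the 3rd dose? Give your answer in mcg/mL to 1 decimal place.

f = (1/2)^(τ/t½) = (1/2)^(43/26) ≈ 0.3178.
C₀ = D/Vd = 854/267 ≈ 3.199 mcg/mL.
Before the 3rd dose, 2 doses have been given. Superposition: Cmin = C₀·(f + f²).
≈ 3.199 × (0.3178 + 0.1010) ≈ 3.199 × 0.4188 ≈ 1.340 mcg/mL.

1.3 mcg/mL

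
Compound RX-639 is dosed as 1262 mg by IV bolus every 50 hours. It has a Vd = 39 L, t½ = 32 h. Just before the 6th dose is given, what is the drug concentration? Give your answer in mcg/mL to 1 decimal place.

16.5 mcg/mL

f = (1/2)^(τ/t½) = (1/2)^(50/32) ≈ 0.3386.
C₀ = D/Vd = 1262/39 ≈ 32.359 mcg/mL.
Before the 6th dose, 5 doses have been given. Superposition: Cmin = C₀·(f + f² + … + f^5).
≈ 32.359 × (0.3386 + 0.1146 + 0.0388 + 0.0131 + 0.0045) ≈ 32.359 × 0.5096 ≈ 16.490 mcg/mL.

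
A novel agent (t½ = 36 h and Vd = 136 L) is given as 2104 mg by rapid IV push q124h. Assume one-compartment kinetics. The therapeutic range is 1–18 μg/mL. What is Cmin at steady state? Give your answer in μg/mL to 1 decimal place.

k = ln2/t½ = ln2/36 ≈ 0.019254 h⁻¹; fraction remaining f = e^(−kτ) = e^(−0.019254×124) ≈ 0.0919.
At steady state, accumulation factor R = 1/(1 − e^(−kτ)) ≈ 1.1012.
Single-dose peak C₀ = D/Vd = 2104/136 ≈ 15.471 μg/mL.
Cmax,ss = C₀/(1 − f) ≈ 15.471/0.9081 ≈ 17.037 μg/mL.
Steady-state trough Cmin,ss = Cmax,ss·f ≈ 17.037 × 0.0919 ≈ 1.566 μg/mL.
Trough 1.6 μg/mL vs MEC 1 μg/mL: adequate.

1.6 μg/mL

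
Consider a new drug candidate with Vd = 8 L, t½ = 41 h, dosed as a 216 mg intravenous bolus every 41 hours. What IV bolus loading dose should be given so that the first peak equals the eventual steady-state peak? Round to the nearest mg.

f = (1/2)^(41/41) ≈ 0.500000; accumulation ratio R = 1/(1−f) ≈ 2.00000.
Loading dose to hit Cmax,ss on first dose: D_load = D_maint·R ≈ 216 × 2.00000 ≈ 432.00 mg.

432 mg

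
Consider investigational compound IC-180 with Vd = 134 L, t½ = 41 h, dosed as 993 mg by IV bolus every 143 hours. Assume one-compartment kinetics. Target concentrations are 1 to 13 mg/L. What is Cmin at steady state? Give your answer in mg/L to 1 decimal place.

τ/t½ = 143/41 ≈ 3.4878, so fraction remaining f = (1/2)^(143/41) ≈ 0.0891.
Accumulation ratio R = 1/(1 − f) ≈ 1/0.9109 ≈ 1.0978.
Single-dose peak C₀ = D/Vd = 993/134 ≈ 7.410 mg/L.
Steady-state peak Cmax,ss = C₀·R ≈ 7.410 × 1.0978 ≈ 8.135 mg/L.
Steady-state trough Cmin,ss = Cmax,ss·f ≈ 8.135 × 0.0891 ≈ 0.725 mg/L.
Trough 0.7 mg/L vs MEC 1 mg/L: subtherapeutic.

0.7 mg/L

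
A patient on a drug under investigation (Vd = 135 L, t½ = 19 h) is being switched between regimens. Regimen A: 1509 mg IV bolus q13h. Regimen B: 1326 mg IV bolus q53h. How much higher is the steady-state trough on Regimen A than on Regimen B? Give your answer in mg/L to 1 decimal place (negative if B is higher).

Regimen A: f = (1/2)^(13/19) ≈ 0.6223; Cmin,ss = (1509/135)·f/(1−f) ≈ 18.417 mg/L.
Regimen B: f = (1/2)^(53/19) ≈ 0.1446; Cmin,ss = (1326/135)·f/(1−f) ≈ 1.660 mg/L.
Difference ≈ 18.417 − 1.660 ≈ 16.757 mg/L.

16.8 mg/L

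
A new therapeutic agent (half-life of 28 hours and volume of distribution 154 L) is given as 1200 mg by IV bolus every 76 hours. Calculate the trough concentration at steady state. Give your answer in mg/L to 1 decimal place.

τ/t½ = 76/28 ≈ 2.7143, so fraction remaining f = (1/2)^(76/28) ≈ 0.1524.
At steady state, accumulation factor R = 1/(1 − e^(−kτ)) ≈ 1.1798.
Single-dose peak C₀ = D/Vd = 1200/154 ≈ 7.792 mg/L.
Cmax,ss = C₀/(1 − f) ≈ 7.792/0.8476 ≈ 9.193 mg/L.
Steady-state trough Cmin,ss = Cmax,ss·f ≈ 9.193 × 0.1524 ≈ 1.401 mg/L.

1.4 mg/L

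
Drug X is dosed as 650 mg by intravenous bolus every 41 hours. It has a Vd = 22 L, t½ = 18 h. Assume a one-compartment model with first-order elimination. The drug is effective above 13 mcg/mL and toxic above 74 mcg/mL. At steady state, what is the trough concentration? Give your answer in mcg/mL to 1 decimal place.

Over one 41-h interval, 41/18 ≈ 2.2778 half-lives elapse, leaving f ≈ 0.2062 of each dose.
At steady state, accumulation factor R = 1/(1 − e^(−kτ)) ≈ 1.2598.
Each bolus raises the concentration by D/Vd = 650/22 ≈ 29.545 mcg/mL.
Cmax,ss = C₀/(1 − f) ≈ 29.545/0.7938 ≈ 37.220 mcg/mL.
One interval later, Cmin,ss = Cmax,ss·e^(−kτ) ≈ 37.220 × 0.2062 ≈ 7.675 mcg/mL.
Trough 7.7 mcg/mL vs MEC 13 mcg/mL: subtherapeutic.

7.7 mcg/mL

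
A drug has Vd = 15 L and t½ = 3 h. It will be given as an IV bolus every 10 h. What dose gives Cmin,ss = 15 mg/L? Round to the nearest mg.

τ/t½ = 10/3 ≈ 3.3333, so f = (1/2)^(10/3) ≈ 0.099213.
Cmin,ss = (D/Vd)·f/(1−f), so D = Cmin,ss·Vd·(1−f)/f.
D = 15 × 15 × (1−f)/f ≈ 15 × 15 × 9.07932 ≈ 2042.85 mg.

2043 mg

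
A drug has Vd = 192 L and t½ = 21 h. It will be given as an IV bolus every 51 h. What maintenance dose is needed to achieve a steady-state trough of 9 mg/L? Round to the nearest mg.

7575 mg

τ/t½ = 51/21 ≈ 2.4286, so f = (1/2)^(51/21) ≈ 0.185749.
Cmin,ss = (D/Vd)·f/(1−f), so D = Cmin,ss·Vd·(1−f)/f.
D = 9 × 192 × (1−f)/f ≈ 9 × 192 × 4.38361 ≈ 7574.88 mg.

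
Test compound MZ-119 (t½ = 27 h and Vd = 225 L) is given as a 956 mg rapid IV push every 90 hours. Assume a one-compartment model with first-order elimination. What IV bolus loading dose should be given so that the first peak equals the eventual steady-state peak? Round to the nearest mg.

1061 mg

f = (1/2)^(90/27) ≈ 0.099213; accumulation ratio R = 1/(1−f) ≈ 1.11014.
Loading dose to hit Cmax,ss on first dose: D_load = D_maint·R ≈ 956 × 1.11014 ≈ 1061.29 mg.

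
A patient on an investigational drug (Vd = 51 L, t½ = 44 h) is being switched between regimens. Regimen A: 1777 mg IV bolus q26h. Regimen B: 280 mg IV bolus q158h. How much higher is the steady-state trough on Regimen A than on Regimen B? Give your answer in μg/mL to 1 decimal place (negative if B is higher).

68.3 μg/mL

Regimen A: f = (1/2)^(26/44) ≈ 0.6639; Cmin,ss = (1777/51)·f/(1−f) ≈ 68.826 μg/mL.
Regimen B: f = (1/2)^(158/44) ≈ 0.0830; Cmin,ss = (280/51)·f/(1−f) ≈ 0.497 μg/mL.
Difference ≈ 68.826 − 0.497 ≈ 68.329 μg/mL.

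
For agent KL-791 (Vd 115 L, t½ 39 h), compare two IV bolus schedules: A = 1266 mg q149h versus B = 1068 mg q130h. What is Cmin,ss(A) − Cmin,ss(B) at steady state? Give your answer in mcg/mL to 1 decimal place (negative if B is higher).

Regimen A: f = (1/2)^(149/39) ≈ 0.0708; Cmin,ss = (1266/115)·f/(1−f) ≈ 0.839 mcg/mL.
Regimen B: f = (1/2)^(130/39) ≈ 0.0992; Cmin,ss = (1068/115)·f/(1−f) ≈ 1.023 mcg/mL.
Difference ≈ 0.839 − 1.023 ≈ -0.184 mcg/mL.

-0.2 mcg/mL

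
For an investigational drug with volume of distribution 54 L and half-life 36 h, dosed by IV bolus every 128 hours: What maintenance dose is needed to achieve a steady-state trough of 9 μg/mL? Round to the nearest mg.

τ/t½ = 128/36 ≈ 3.5556, so f = (1/2)^(128/36) ≈ 0.085049.
Cmin,ss = (D/Vd)·f/(1−f), so D = Cmin,ss·Vd·(1−f)/f.
D = 9 × 54 × (1−f)/f ≈ 9 × 54 × 10.75793 ≈ 5228.35 mg.

5228 mg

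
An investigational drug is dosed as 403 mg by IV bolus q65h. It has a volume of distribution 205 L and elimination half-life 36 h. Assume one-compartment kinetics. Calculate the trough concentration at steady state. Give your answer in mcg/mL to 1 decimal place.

0.8 mcg/mL

k = ln2/t½ = ln2/36 ≈ 0.019254 h⁻¹; fraction remaining f = e^(−kτ) = e^(−0.019254×65) ≈ 0.2861.
At steady state, accumulation factor R = 1/(1 − e^(−kτ)) ≈ 1.4008.
Each bolus raises the concentration by D/Vd = 403/205 ≈ 1.966 mcg/mL.
Cmax,ss = C₀/(1 − f) ≈ 1.966/0.7139 ≈ 2.754 mcg/mL.
Steady-state trough Cmin,ss = Cmax,ss·f ≈ 2.754 × 0.2861 ≈ 0.788 mcg/mL.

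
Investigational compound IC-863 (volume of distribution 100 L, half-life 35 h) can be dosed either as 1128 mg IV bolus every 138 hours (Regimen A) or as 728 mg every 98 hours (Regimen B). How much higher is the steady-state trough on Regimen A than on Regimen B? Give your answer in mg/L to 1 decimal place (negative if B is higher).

Regimen A: f = (1/2)^(138/35) ≈ 0.0650; Cmin,ss = (1128/100)·f/(1−f) ≈ 0.784 mg/L.
Regimen B: f = (1/2)^(98/35) ≈ 0.1436; Cmin,ss = (728/100)·f/(1−f) ≈ 1.221 mg/L.
Difference ≈ 0.784 − 1.221 ≈ -0.437 mg/L.

-0.4 mg/L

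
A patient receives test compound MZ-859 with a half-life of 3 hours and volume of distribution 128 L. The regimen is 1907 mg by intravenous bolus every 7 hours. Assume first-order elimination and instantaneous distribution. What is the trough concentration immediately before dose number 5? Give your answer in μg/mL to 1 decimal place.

f = (1/2)^(τ/t½) = (1/2)^(7/3) ≈ 0.1984.
C₀ = D/Vd = 1907/128 ≈ 14.898 μg/mL.
Before the 5th dose, 4 doses have been given. Superposition: Cmin = C₀·(f + f² + … + f^4).
≈ 14.898 × (0.1984 + 0.0394 + 0.0078 + 0.0015) ≈ 14.898 × 0.2471 ≈ 3.681 μg/mL.

3.7 μg/mL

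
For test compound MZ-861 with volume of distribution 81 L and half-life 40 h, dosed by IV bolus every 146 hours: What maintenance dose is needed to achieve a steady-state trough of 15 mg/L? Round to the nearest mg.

τ/t½ = 146/40 ≈ 3.65, so f = (1/2)^(146/40) ≈ 0.079660.
Cmin,ss = (D/Vd)·f/(1−f), so D = Cmin,ss·Vd·(1−f)/f.
D = 15 × 81 × (1−f)/f ≈ 15 × 81 × 11.55335 ≈ 14037.32 mg.

14037 mg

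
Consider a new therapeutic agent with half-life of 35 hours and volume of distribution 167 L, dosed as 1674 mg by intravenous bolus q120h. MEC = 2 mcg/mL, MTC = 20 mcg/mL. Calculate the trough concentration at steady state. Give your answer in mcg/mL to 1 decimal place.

1.0 mcg/mL

τ/t½ = 120/35 ≈ 3.4286, so fraction remaining f = (1/2)^(120/35) ≈ 0.0929.
Each bolus raises the concentration by D/Vd = 1674/167 ≈ 10.024 mcg/mL.
Steady-state trough Cmin,ss = C₀·f/(1−f) ≈ 10.024 × 0.0929/0.9071 ≈ 1.027 mcg/mL.
Trough 1.0 mcg/mL vs MEC 2 mcg/mL: subtherapeutic.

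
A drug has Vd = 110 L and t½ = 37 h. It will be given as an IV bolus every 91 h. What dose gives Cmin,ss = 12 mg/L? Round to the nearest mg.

τ/t½ = 91/37 ≈ 2.4595, so f = (1/2)^(91/37) ≈ 0.181815.
Cmin,ss = (D/Vd)·f/(1−f), so D = Cmin,ss·Vd·(1−f)/f.
D = 12 × 110 × (1−f)/f ≈ 12 × 110 × 4.50010 ≈ 5940.13 mg.

5940 mg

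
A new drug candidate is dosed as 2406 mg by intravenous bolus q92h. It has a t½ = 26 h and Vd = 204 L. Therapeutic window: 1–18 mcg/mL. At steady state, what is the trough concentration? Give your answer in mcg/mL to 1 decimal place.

Over one 92-h interval, 92/26 ≈ 3.5385 half-lives elapse, leaving f ≈ 0.0861 of each dose.
Each bolus raises the concentration by D/Vd = 2406/204 ≈ 11.794 mcg/mL.
Steady-state trough Cmin,ss = C₀·f/(1−f) ≈ 11.794 × 0.0861/0.9139 ≈ 1.111 mcg/mL.
Trough 1.1 mcg/mL vs MEC 1 mcg/mL: adequate.

1.1 mcg/mL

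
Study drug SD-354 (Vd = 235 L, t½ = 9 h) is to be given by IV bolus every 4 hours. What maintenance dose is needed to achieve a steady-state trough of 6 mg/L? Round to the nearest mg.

τ/t½ = 4/9 ≈ 0.44444, so f = (1/2)^(4/9) ≈ 0.734867.
Cmin,ss = (D/Vd)·f/(1−f), so D = Cmin,ss·Vd·(1−f)/f.
D = 6 × 235 × (1−f)/f ≈ 6 × 235 × 0.36079 ≈ 508.71 mg.

509 mg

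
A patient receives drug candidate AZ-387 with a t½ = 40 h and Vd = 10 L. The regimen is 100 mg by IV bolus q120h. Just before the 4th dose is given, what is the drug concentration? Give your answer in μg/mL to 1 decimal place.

1.4 μg/mL

f = (1/2)^(τ/t½) = (1/2)^(120/40) ≈ 0.1250.
C₀ = D/Vd = 100/10 ≈ 10.000 μg/mL.
Before the 4th dose, 3 doses have been given. Superposition: Cmin = C₀·(f + f² + … + f^3).
≈ 10.000 × (0.1250 + 0.0156 + 0.0020) ≈ 10.000 × 0.1426 ≈ 1.426 μg/mL.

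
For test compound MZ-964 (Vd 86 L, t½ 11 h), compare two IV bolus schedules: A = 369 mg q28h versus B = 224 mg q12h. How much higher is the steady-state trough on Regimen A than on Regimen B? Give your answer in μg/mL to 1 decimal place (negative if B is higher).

-1.4 μg/mL

Regimen A: f = (1/2)^(28/11) ≈ 0.1713; Cmin,ss = (369/86)·f/(1−f) ≈ 0.887 μg/mL.
Regimen B: f = (1/2)^(12/11) ≈ 0.4695; Cmin,ss = (224/86)·f/(1−f) ≈ 2.305 μg/mL.
Difference ≈ 0.887 − 2.305 ≈ -1.418 μg/mL.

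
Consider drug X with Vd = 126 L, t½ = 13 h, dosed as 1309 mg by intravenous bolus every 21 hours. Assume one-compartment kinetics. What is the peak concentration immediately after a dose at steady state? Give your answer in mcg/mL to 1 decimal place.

Over one 21-h interval, 21/13 ≈ 1.6154 half-lives elapse, leaving f ≈ 0.3264 of each dose.
At steady state, accumulation factor R = 1/(1 − e^(−kτ)) ≈ 1.4846.
Single-dose peak C₀ = D/Vd = 1309/126 ≈ 10.389 mcg/mL.
Cmax,ss = C₀/(1 − f) ≈ 10.389/0.6736 ≈ 15.423 mcg/mL.

15.4 mcg/mL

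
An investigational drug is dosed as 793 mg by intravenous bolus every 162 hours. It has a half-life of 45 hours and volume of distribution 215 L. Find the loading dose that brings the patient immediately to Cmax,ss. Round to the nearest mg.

f = (1/2)^(162/45) ≈ 0.082469; accumulation ratio R = 1/(1−f) ≈ 1.08988.
Loading dose to hit Cmax,ss on first dose: D_load = D_maint·R ≈ 793 × 1.08988 ≈ 864.27 mg.

864 mg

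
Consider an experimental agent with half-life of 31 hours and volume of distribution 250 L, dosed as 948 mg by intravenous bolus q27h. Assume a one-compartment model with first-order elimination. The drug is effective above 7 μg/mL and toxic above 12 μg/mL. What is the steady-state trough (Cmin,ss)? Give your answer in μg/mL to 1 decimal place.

4.6 μg/mL

Over one 27-h interval, 27/31 ≈ 0.87097 half-lives elapse, leaving f ≈ 0.5468 of each dose.
At steady state, accumulation factor R = 1/(1 − e^(−kτ)) ≈ 2.2065.
Each bolus raises the concentration by D/Vd = 948/250 ≈ 3.792 μg/mL.
Steady-state peak Cmax,ss = C₀·R ≈ 3.792 × 2.2065 ≈ 8.367 μg/mL.
Steady-state trough Cmin,ss = Cmax,ss·f ≈ 8.367 × 0.5468 ≈ 4.575 μg/mL.
Trough 4.6 μg/mL vs MEC 7 μg/mL: subtherapeutic.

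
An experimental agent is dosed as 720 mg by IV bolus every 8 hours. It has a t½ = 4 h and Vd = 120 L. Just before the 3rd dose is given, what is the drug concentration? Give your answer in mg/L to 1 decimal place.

1.9 mg/L

f = (1/2)^(τ/t½) = (1/2)^(8/4) ≈ 0.2500.
C₀ = D/Vd = 720/120 ≈ 6.000 mg/L.
Before the 3rd dose, 2 doses have been given. Superposition: Cmin = C₀·(f + f²).
≈ 6.000 × (0.2500 + 0.0625) ≈ 6.000 × 0.3125 ≈ 1.875 mg/L.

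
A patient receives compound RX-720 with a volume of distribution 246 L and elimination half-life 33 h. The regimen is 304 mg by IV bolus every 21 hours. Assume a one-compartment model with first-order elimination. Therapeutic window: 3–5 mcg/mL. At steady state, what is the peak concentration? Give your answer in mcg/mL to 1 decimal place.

Over one 21-h interval, 21/33 ≈ 0.63636 half-lives elapse, leaving f ≈ 0.6433 of each dose.
At steady state, accumulation factor R = 1/(1 − e^(−kτ)) ≈ 2.8035.
Single-dose peak C₀ = D/Vd = 304/246 ≈ 1.236 mcg/mL.
Cmax,ss = C₀/(1 − f) ≈ 1.236/0.3567 ≈ 3.465 mcg/mL.
Peak 3.5 mcg/mL vs MTC 5 mcg/mL: below toxic threshold.

3.5 mcg/mL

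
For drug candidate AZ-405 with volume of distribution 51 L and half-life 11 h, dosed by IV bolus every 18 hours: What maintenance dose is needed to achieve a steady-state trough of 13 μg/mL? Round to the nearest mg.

τ/t½ = 18/11 ≈ 1.6364, so f = (1/2)^(18/11) ≈ 0.321666.
Cmin,ss = (D/Vd)·f/(1−f), so D = Cmin,ss·Vd·(1−f)/f.
D = 13 × 51 × (1−f)/f ≈ 13 × 51 × 2.10881 ≈ 1398.14 mg.

1398 mg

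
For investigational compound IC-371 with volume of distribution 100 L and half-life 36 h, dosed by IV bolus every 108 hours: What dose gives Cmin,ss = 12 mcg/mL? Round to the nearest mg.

8400 mg

τ/t½ = 108/36 ≈ 3, so f = (1/2)^(108/36) ≈ 0.125000.
Cmin,ss = (D/Vd)·f/(1−f), so D = Cmin,ss·Vd·(1−f)/f.
D = 12 × 100 × (1−f)/f ≈ 12 × 100 × 7.00000 ≈ 8400.00 mg.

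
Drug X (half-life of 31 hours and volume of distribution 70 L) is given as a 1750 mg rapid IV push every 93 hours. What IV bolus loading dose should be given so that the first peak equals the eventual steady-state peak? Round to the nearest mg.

f = (1/2)^(93/31) ≈ 0.125000; accumulation ratio R = 1/(1−f) ≈ 1.14286.
Loading dose to hit Cmax,ss on first dose: D_load = D_maint·R ≈ 1750 × 1.14286 ≈ 2000.00 mg.

2000 mg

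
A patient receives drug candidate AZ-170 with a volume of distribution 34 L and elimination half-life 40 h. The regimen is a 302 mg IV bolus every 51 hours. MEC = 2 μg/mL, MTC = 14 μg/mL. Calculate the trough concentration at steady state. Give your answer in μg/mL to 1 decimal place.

6.3 μg/mL

k = ln2/t½ = ln2/40 ≈ 0.017329 h⁻¹; fraction remaining f = e^(−kτ) = e^(−0.017329×51) ≈ 0.4132.
Each bolus raises the concentration by D/Vd = 302/34 ≈ 8.882 μg/mL.
Steady-state trough Cmin,ss = C₀·f/(1−f) ≈ 8.882 × 0.4132/0.5868 ≈ 6.254 μg/mL.
Trough 6.3 μg/mL vs MEC 2 μg/mL: adequate.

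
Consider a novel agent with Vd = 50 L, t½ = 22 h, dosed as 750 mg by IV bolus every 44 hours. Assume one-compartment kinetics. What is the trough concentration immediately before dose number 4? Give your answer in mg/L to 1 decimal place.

f = (1/2)^(τ/t½) = (1/2)^(44/22) ≈ 0.2500.
C₀ = D/Vd = 750/50 ≈ 15.000 mg/L.
Before the 4th dose, 3 doses have been given. Superposition: Cmin = C₀·(f + f² + … + f^3).
≈ 15.000 × (0.2500 + 0.0625 + 0.0156) ≈ 15.000 × 0.3281 ≈ 4.921 mg/L.

4.9 mg/L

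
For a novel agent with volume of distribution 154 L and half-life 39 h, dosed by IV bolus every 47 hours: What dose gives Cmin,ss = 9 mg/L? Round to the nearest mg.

τ/t½ = 47/39 ≈ 1.2051, so f = (1/2)^(47/39) ≈ 0.433731.
Cmin,ss = (D/Vd)·f/(1−f), so D = Cmin,ss·Vd·(1−f)/f.
D = 9 × 154 × (1−f)/f ≈ 9 × 154 × 1.30558 ≈ 1809.53 mg.

1810 mg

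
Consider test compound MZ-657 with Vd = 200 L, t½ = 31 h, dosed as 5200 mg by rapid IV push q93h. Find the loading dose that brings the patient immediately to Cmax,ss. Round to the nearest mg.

5943 mg

f = (1/2)^(93/31) ≈ 0.125000; accumulation ratio R = 1/(1−f) ≈ 1.14286.
Loading dose to hit Cmax,ss on first dose: D_load = D_maint·R ≈ 5200 × 1.14286 ≈ 5942.87 mg.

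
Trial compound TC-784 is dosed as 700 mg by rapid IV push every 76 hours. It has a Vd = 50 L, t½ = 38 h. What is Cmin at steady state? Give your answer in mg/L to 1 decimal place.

4.7 mg/L

The dosing interval is 2 half-lives, so f = 2^(−2) = 0.25.
Accumulation ratio R = 1/(1 − f) = 1/0.75 = 4/3.
Single-dose peak C₀ = D/Vd = 700/50 = 14 mg/L.
Steady-state peak Cmax,ss = C₀·R = 14 × 4/3 ≈ 18.667 mg/L.
Steady-state trough Cmin,ss = Cmax,ss·f ≈ 18.667 × 0.25 ≈ 4.667 mg/L.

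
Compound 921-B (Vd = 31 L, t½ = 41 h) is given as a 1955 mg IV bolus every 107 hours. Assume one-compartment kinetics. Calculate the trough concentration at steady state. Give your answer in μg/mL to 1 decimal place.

12.4 μg/mL

k = ln2/t½ = ln2/41 ≈ 0.016906 h⁻¹; fraction remaining f = e^(−kτ) = e^(−0.016906×107) ≈ 0.1638.
Accumulation ratio R = 1/(1 − f) ≈ 1/0.8362 ≈ 1.1959.
Each bolus raises the concentration by D/Vd = 1955/31 ≈ 63.065 μg/mL.
Steady-state peak Cmax,ss = C₀·R ≈ 63.065 × 1.1959 ≈ 75.419 μg/mL.
Steady-state trough Cmin,ss = Cmax,ss·f ≈ 75.419 × 0.1638 ≈ 12.354 μg/mL.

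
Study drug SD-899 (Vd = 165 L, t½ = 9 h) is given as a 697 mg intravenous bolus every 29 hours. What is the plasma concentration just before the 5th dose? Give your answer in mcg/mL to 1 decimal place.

f = (1/2)^(τ/t½) = (1/2)^(29/9) ≈ 0.1072.
C₀ = D/Vd = 697/165 ≈ 4.224 mcg/mL.
Before the 5th dose, 4 doses have been given. Superposition: Cmin = C₀·(f + f² + … + f^4).
≈ 4.224 × (0.1072 + 0.0115 + 0.0012 + 0.0001) ≈ 4.224 × 0.1200 ≈ 0.507 mcg/mL.

0.5 mcg/mL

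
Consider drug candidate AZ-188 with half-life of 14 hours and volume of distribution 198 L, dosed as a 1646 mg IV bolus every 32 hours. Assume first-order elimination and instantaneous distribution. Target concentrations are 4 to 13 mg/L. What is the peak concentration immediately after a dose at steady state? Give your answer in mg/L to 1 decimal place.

k = ln2/t½ = ln2/14 ≈ 0.049511 h⁻¹; fraction remaining f = e^(−kτ) = e^(−0.049511×32) ≈ 0.2051.
At steady state, accumulation factor R = 1/(1 − e^(−kτ)) ≈ 1.2580.
Single-dose peak C₀ = D/Vd = 1646/198 ≈ 8.313 mg/L.
Steady-state peak Cmax,ss = C₀·R ≈ 8.313 × 1.2580 ≈ 10.458 mg/L.
Peak 10.5 mg/L vs MTC 13 mg/L: below toxic threshold.

10.5 mg/L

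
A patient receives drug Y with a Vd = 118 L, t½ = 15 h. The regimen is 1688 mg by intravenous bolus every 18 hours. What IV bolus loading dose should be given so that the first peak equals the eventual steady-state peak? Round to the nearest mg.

f = (1/2)^(18/15) ≈ 0.435275; accumulation ratio R = 1/(1−f) ≈ 1.77077.
Loading dose to hit Cmax,ss on first dose: D_load = D_maint·R ≈ 1688 × 1.77077 ≈ 2989.06 mg.

2989 mg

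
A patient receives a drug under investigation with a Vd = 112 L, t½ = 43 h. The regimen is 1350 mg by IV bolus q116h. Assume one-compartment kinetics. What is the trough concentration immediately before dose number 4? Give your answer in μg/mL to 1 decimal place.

f = (1/2)^(τ/t½) = (1/2)^(116/43) ≈ 0.1541.
C₀ = D/Vd = 1350/112 ≈ 12.054 μg/mL.
Before the 4th dose, 3 doses have been given. Superposition: Cmin = C₀·(f + f² + … + f^3).
≈ 12.054 × (0.1541 + 0.0237 + 0.0037) ≈ 12.054 × 0.1815 ≈ 2.188 μg/mL.

2.2 μg/mL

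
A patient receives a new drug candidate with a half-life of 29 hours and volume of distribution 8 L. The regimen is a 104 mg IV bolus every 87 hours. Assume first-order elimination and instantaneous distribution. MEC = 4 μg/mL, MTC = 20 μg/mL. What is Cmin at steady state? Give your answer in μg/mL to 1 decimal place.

τ = 87 h = 3 half-lives, so f = (1/2)^3 = 0.125.
At steady state, R = 1/(1 − 0.125) = 8/7.
Single-dose peak C₀ = D/Vd = 104/8 = 13 μg/mL.
Steady-state peak Cmax,ss = C₀·R = 13 × 8/7 ≈ 14.857 μg/mL.
Steady-state trough Cmin,ss = Cmax,ss·f ≈ 14.857 × 0.125 ≈ 1.857 μg/mL.
Trough 1.9 μg/mL vs MEC 4 μg/mL: subtherapeutic.

1.9 μg/mL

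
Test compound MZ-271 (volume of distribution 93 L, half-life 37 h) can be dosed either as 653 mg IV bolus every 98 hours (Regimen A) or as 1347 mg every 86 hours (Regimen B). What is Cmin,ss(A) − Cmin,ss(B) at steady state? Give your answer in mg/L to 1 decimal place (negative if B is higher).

-2.3 mg/L

Regimen A: f = (1/2)^(98/37) ≈ 0.1595; Cmin,ss = (653/93)·f/(1−f) ≈ 1.332 mg/L.
Regimen B: f = (1/2)^(86/37) ≈ 0.1997; Cmin,ss = (1347/93)·f/(1−f) ≈ 3.614 mg/L.
Difference ≈ 1.332 − 3.614 ≈ -2.282 mg/L.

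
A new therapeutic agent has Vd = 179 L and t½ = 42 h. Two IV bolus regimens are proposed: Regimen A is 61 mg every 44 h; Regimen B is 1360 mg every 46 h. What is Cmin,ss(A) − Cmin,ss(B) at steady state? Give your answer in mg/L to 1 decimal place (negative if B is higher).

Regimen A: f = (1/2)^(44/42) ≈ 0.4838; Cmin,ss = (61/179)·f/(1−f) ≈ 0.319 mg/L.
Regimen B: f = (1/2)^(46/42) ≈ 0.4681; Cmin,ss = (1360/179)·f/(1−f) ≈ 6.686 mg/L.
Difference ≈ 0.319 − 6.686 ≈ -6.367 mg/L.

-6.4 mg/L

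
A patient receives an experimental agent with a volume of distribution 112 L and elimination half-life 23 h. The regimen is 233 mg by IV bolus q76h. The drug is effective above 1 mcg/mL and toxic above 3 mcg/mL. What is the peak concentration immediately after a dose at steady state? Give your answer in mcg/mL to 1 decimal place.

k = ln2/t½ = ln2/23 ≈ 0.030137 h⁻¹; fraction remaining f = e^(−kτ) = e^(−0.030137×76) ≈ 0.1012.
At steady state, accumulation factor R = 1/(1 − e^(−kτ)) ≈ 1.1126.
Single-dose peak C₀ = D/Vd = 233/112 ≈ 2.080 mcg/mL.
Cmax,ss = C₀/(1 − f) ≈ 2.080/0.8988 ≈ 2.314 mcg/mL.
Peak 2.3 mcg/mL vs MTC 3 mcg/mL: below toxic threshold.

2.3 mcg/mL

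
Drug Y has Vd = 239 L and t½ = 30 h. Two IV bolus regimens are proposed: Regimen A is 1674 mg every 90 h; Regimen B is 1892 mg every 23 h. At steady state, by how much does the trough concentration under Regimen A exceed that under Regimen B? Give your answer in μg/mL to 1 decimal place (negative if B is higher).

-10.3 μg/mL

Regimen A: f = (1/2)^(90/30) ≈ 0.1250; Cmin,ss = (1674/239)·f/(1−f) ≈ 1.001 μg/mL.
Regimen B: f = (1/2)^(23/30) ≈ 0.5878; Cmin,ss = (1892/239)·f/(1−f) ≈ 11.289 μg/mL.
Difference ≈ 1.001 − 11.289 ≈ -10.288 μg/mL.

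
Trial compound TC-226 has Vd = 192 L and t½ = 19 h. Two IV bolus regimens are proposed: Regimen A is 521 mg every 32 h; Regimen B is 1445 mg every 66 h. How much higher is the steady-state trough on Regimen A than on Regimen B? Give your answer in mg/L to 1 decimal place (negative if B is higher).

Regimen A: f = (1/2)^(32/19) ≈ 0.3112; Cmin,ss = (521/192)·f/(1−f) ≈ 1.226 mg/L.
Regimen B: f = (1/2)^(66/19) ≈ 0.0900; Cmin,ss = (1445/192)·f/(1−f) ≈ 0.744 mg/L.
Difference ≈ 1.226 − 0.744 ≈ 0.482 mg/L.

0.5 mg/L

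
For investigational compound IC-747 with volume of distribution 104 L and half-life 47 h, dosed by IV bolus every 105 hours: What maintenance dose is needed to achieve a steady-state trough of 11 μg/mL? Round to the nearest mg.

4238 mg

τ/t½ = 105/47 ≈ 2.234, so f = (1/2)^(105/47) ≈ 0.212562.
Cmin,ss = (D/Vd)·f/(1−f), so D = Cmin,ss·Vd·(1−f)/f.
D = 11 × 104 × (1−f)/f ≈ 11 × 104 × 3.70451 ≈ 4237.96 mg.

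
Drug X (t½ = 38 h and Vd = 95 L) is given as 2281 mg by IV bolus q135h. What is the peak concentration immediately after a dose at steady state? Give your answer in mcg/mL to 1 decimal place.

Over one 135-h interval, 135/38 ≈ 3.5526 half-lives elapse, leaving f ≈ 0.0852 of each dose.
At steady state, accumulation factor R = 1/(1 − e^(−kτ)) ≈ 1.0931.
Each bolus raises the concentration by D/Vd = 2281/95 ≈ 24.011 mcg/mL.
Steady-state peak Cmax,ss = C₀·R ≈ 24.011 × 1.0931 ≈ 26.246 mcg/mL.

26.2 mcg/mL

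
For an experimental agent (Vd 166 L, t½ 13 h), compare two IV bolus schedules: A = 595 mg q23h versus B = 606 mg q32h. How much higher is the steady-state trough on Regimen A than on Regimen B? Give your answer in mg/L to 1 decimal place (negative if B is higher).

Regimen A: f = (1/2)^(23/13) ≈ 0.2934; Cmin,ss = (595/166)·f/(1−f) ≈ 1.488 mg/L.
Regimen B: f = (1/2)^(32/13) ≈ 0.1816; Cmin,ss = (606/166)·f/(1−f) ≈ 0.810 mg/L.
Difference ≈ 1.488 − 0.810 ≈ 0.678 mg/L.

0.7 mg/L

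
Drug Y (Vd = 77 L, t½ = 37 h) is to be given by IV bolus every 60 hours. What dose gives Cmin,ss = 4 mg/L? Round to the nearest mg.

640 mg

τ/t½ = 60/37 ≈ 1.6216, so f = (1/2)^(60/37) ≈ 0.324970.
Cmin,ss = (D/Vd)·f/(1−f), so D = Cmin,ss·Vd·(1−f)/f.
D = 4 × 77 × (1−f)/f ≈ 4 × 77 × 2.07721 ≈ 639.78 mg.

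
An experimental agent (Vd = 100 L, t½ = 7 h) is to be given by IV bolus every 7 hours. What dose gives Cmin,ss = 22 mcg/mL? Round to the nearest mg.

2200 mg

τ/t½ = 7/7 ≈ 1, so f = (1/2)^(7/7) ≈ 0.500000.
Cmin,ss = (D/Vd)·f/(1−f), so D = Cmin,ss·Vd·(1−f)/f.
D = 22 × 100 × (1−f)/f ≈ 22 × 100 × 1.00000 ≈ 2200.00 mg.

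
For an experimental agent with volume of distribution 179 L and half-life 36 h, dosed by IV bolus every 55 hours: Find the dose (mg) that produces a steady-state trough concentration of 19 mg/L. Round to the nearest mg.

6405 mg

τ/t½ = 55/36 ≈ 1.5278, so f = (1/2)^(55/36) ≈ 0.346811.
Cmin,ss = (D/Vd)·f/(1−f), so D = Cmin,ss·Vd·(1−f)/f.
D = 19 × 179 × (1−f)/f ≈ 19 × 179 × 1.88341 ≈ 6405.48 mg.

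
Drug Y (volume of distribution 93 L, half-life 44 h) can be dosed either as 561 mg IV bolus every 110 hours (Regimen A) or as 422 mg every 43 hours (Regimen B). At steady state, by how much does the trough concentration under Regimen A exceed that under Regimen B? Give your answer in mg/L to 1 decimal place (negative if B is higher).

-3.4 mg/L

Regimen A: f = (1/2)^(110/44) ≈ 0.1768; Cmin,ss = (561/93)·f/(1−f) ≈ 1.296 mg/L.
Regimen B: f = (1/2)^(43/44) ≈ 0.5079; Cmin,ss = (422/93)·f/(1−f) ≈ 4.683 mg/L.
Difference ≈ 1.296 − 4.683 ≈ -3.387 mg/L.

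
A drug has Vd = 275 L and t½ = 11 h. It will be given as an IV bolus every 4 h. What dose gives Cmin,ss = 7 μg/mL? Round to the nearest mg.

552 mg

τ/t½ = 4/11 ≈ 0.36364, so f = (1/2)^(4/11) ≈ 0.777203.
Cmin,ss = (D/Vd)·f/(1−f), so D = Cmin,ss·Vd·(1−f)/f.
D = 7 × 275 × (1−f)/f ≈ 7 × 275 × 0.28667 ≈ 551.84 mg.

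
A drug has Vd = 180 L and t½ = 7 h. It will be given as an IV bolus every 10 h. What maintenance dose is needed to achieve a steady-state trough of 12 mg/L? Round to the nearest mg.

τ/t½ = 10/7 ≈ 1.4286, so f = (1/2)^(10/7) ≈ 0.371499.
Cmin,ss = (D/Vd)·f/(1−f), so D = Cmin,ss·Vd·(1−f)/f.
D = 12 × 180 × (1−f)/f ≈ 12 × 180 × 1.69180 ≈ 3654.29 mg.

3654 mg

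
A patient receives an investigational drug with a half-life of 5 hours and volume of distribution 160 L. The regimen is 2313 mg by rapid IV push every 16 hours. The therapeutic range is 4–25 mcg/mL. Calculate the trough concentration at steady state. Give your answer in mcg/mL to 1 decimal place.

1.8 mcg/mL

k = ln2/t½ = ln2/5 ≈ 0.138629 h⁻¹; fraction remaining f = e^(−kτ) = e^(−0.138629×16) ≈ 0.1088.
Accumulation ratio R = 1/(1 − f) ≈ 1/0.8912 ≈ 1.1221.
Single-dose peak C₀ = D/Vd = 2313/160 ≈ 14.456 mcg/mL.
Cmax,ss = C₀/(1 − f) ≈ 14.456/0.8912 ≈ 16.221 mcg/mL.
Steady-state trough Cmin,ss = Cmax,ss·f ≈ 16.221 × 0.1088 ≈ 1.765 mcg/mL.
Trough 1.8 mcg/mL vs MEC 4 mcg/mL: subtherapeutic.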